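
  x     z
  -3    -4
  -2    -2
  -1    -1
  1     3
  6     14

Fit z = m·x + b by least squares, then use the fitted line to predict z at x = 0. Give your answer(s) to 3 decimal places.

The normal system MᵀM·[m, b]ᵀ = Mᵀz is [[51, 1]; [1, 5]]·[m, b]ᵀ = [104, 10]ᵀ.
det = 51·5 − 1² = 254.
m = (104·5 − 1·10)/254 = 255/127; b = (51·10 − 1·104)/254 = 203/127.
At x = 0: ẑ = (255/127)·(0) + (203/127)·(1) = 203/127.

ẑ = 1.598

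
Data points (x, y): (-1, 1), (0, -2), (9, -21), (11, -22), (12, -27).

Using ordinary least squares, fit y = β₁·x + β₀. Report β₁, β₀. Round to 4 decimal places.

Entries of AᵀA: Σx·x = 347, Σx = 31, Σ1 = 5.
For Aᵀy: Σx·y = -756, Σy = -71.
det = 347·5 − 31² = 774.
β₁ = ((-756)·5 − 31·(-71))/774 = -1579/774; β₀ = (347·(-71) − 31·(-756))/774 = -1201/774.

β₁ = -2.0401, β₀ = -1.5517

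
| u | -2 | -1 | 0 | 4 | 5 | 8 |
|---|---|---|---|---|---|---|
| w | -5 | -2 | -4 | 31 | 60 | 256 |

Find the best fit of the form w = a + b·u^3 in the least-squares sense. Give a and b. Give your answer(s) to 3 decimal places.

a = -2.115, b = 0.504

MᵀM·[a, b]ᵀ = Mᵀw reads: 6·a + 692·b = 336;  692·a + 281930·b = 140598.
Δ = 6·281930 − 692² = 1212716.
a = (336·281930 − 692·140598)/1212716 = -641334/303179; b = (6·140598 − 692·336)/1212716 = 152769/303179.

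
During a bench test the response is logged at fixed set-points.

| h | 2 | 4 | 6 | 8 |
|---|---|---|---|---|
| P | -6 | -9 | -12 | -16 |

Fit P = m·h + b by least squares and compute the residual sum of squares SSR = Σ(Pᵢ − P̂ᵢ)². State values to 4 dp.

The normal equations are: 120·m + 20·b = -248;  20·m + 4·b = -43.
(Σh·h = 120, Σh = 20, Σ1 = 4, Σh·P = -248, ΣP = -43.)
Δ = 120·4 − 20² = 80.
m = ((-248)·4 − 20·(-43))/80 = -33/20; b = (120·(-43) − 20·(-248))/80 = -5/2.
Residuals: -1/5, 1/10, 2/5, -3/10; SSR = 3/10.

SSR = 0.3000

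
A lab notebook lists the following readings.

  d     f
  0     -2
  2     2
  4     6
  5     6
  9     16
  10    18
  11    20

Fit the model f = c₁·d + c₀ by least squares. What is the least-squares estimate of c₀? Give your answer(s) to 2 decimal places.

From the data, Σd·d = 347, Σd = 41, Σ1 = 7.
Right-hand side: Σd·f = 602, Σf = 66.
XᵀX·[c₁, c₀]ᵀ = Xᵀf becomes [[347, 41]; [41, 7]]·[c₁, c₀]ᵀ = [602, 66]ᵀ.
det = 347·7 − 41² = 748.
c₁ = (602·7 − 41·66)/748 = 377/187; c₀ = (347·66 − 41·602)/748 = -445/187.

c₀ = -2.38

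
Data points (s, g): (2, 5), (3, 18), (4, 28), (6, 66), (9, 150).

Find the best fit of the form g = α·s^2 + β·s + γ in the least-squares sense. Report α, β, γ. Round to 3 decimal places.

Setting ∂/∂α … = 0 gives: 8210·α + 1044·β + 146·γ = 15156;  1044·α + 146·β + 24·γ = 1922;  146·α + 24·β + 5·γ = 267.
(Σs^2·s^2 = 8210, Σs^2·s = 1044, Σs^2 = 146, Σs·s = 146, Σs = 24, Σ1 = 5, Σs^2·g = 15156, Σs·g = 1922, Σg = 267.)
Row-reducing yields α = 261/143, β = 5/11, γ = -27/13.

α = 1.825, β = 0.455, γ = -2.077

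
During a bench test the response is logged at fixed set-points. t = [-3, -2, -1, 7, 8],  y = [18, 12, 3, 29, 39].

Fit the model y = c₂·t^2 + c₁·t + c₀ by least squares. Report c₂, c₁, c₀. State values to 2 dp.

c₂ = 0.99, c₁ = -2.99, c₀ = 0.47

The normal system MᵀM·[c₂, c₁, c₀]ᵀ = Mᵀy is [[6595, 819, 127]; [819, 127, 9]; [127, 9, 5]]·[c₂, c₁, c₀]ᵀ = [4130, 434, 101]ᵀ.
Inverting the 3×3 Gram matrix, [c₂, c₁, c₀]ᵀ = [61147/61838, -185069/61838, 14559/30919]ᵀ.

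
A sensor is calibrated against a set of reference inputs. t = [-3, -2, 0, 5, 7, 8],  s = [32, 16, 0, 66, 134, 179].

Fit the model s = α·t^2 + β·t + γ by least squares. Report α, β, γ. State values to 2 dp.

The normal system XᵀX·[α, β, γ]ᵀ = Xᵀs is [[7219, 945, 151]; [945, 151, 15]; [151, 15, 6]]·[α, β, γ]ᵀ = [20024, 2572, 427]ᵀ.
Solving the 3×3 system (Gaussian elimination) gives α = 2633/872, β = -364607/197944, γ = -21679/98972.

α = 3.02, β = -1.84, γ = -0.22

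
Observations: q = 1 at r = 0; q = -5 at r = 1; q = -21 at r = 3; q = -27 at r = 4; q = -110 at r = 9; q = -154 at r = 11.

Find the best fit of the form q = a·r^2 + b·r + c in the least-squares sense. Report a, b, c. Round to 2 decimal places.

Sums needed: Σr^2·r^2 = 21540, Σr^2·r = 2152, Σr^2 = 228, Σr·r = 228, Σr = 28, Σ1 = 6.
And Σr^2·q = -28170, Σr·q = -2860, Σq = -316.
Normal equations: [[21540, 2152, 228]; [2152, 228, 28]; [228, 28, 6]]·[a, b, c]ᵀ = [-28170, -2860, -316]ᵀ.
Inverting the 3×3 Gram matrix, [a, b, c]ᵀ = [-24697/26070, -15831/4345, 397/1185]ᵀ.

a = -0.95, b = -3.64, c = 0.34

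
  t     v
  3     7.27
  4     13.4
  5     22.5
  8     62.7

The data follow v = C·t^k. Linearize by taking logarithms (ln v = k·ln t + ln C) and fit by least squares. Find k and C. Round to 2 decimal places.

k = 2.20, C = 0.64

With ln vᵢ as the transformed response and ln tᵢ as the regressor:
Σln t = 6.1738, Σ(ln t)² = 10.0431, Σln v = 11.8309, Σln t·ln v = 19.3937.
Equations: 10.0431·k + 6.1738·ln C = 19.3937;  6.1738·k + 4·ln C = 11.8309.
Δ = 10.0431·4 − (6.1738)² = 2.0569; k = (19.3937·4 − 6.1738·11.8309)/2.0569 = 2.20395, ln C = (10.0431·11.8309 − 6.1738·19.3937)/2.0569 = -0.44395, so C = exp(-0.44395) = 0.64150.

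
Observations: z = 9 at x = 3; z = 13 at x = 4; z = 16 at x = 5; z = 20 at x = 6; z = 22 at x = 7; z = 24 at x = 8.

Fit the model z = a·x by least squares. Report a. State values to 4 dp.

Compute the Gram sums: Σx·x = 199.
For Mᵀz: Σx·z = 625.
Normal equations: [[199]]·[a]ᵀ = [625]ᵀ.
a = 625/199 = 3.1407.

a = 3.1407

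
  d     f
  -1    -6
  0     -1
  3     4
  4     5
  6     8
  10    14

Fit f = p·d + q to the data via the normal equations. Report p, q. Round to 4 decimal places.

Compute the Gram sums: Σd·d = 162, Σd = 22, Σ1 = 6.
And Σd·f = 226, Σf = 24.
Normal equations: [[162, 22]; [22, 6]]·[p, q]ᵀ = [226, 24]ᵀ.
Δ = 162·6 − 22² = 488.
p = (226·6 − 22·24)/488 = 207/122; q = (162·24 − 22·226)/488 = -271/122.

p = 1.6967, q = -2.2213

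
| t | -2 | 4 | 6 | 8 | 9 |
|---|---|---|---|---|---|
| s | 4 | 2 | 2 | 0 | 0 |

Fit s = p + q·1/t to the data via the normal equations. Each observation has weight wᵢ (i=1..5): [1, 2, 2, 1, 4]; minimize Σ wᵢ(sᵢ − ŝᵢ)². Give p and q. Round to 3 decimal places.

Normal-equation sums: Σwᵢ·1 = 10, Σwᵢ·1/t = 65/72, Σwᵢ·1/t·1/t = 2569/5184.
And Σwᵢ·s = 12, Σwᵢ·1/t·s = -1/3.
AᵀWA·[p, q]ᵀ = AᵀWs becomes [[10, 65/72]; [65/72, 2569/5184]]·[p, q]ᵀ = [12, -1/3]ᵀ.
Determinant 10·(2569/5184) − (65/72)² = 265/64.
p = (12·(2569/5184) − (65/72)·(-1/3))/(265/64) = 10796/7155; q = (10·(-1/3) − (65/72)·12)/(265/64) = -544/159.

p = 1.509, q = -3.421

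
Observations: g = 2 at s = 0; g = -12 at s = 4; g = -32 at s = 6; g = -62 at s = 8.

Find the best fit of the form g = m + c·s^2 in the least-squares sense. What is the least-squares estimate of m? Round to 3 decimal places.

Compute the Gram sums: Σ1 = 4, Σs^2 = 116, Σs^2·s^2 = 5648.
For Xᵀg: Σg = -104, Σs^2·g = -5312.
Eliminating c: 5648·(row 1) − 116·(row 2) gives 9136·m = 5648·(-104) − 116·(-5312) = 28800, so m = 1800/571.
Then c = ((-5312) − 116·(1800/571))/5648 = -574/571.

m = 3.152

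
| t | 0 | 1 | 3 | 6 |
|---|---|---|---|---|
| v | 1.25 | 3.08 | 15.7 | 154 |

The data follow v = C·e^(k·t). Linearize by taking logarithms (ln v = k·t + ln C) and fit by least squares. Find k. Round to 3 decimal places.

Taking logs, ln v = k·t + ln C, so regress ln v on t.
Σt = 10.0000, Σ(t)² = 46.0000, Σln v = 9.1387, Σt·ln v = 39.6076.
Equations: 46.0000·k + 10.0000·ln C = 39.6076;  10.0000·k + 4·ln C = 9.1387.
Solving (det = 84.0000): k = 0.79814, ln C = 0.28933.

k = 0.798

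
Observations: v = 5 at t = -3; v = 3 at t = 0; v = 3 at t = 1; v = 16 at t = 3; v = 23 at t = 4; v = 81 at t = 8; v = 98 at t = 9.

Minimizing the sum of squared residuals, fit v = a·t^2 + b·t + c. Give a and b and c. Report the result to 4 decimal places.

Normal-equation sums: Σt^2·t^2 = 11076, Σt^2·t = 1306, Σt^2 = 180, Σt·t = 180, Σt = 22, Σ1 = 7.
And Σt^2·v = 13682, Σt·v = 1658, Σv = 229.
So AᵀA·[a, b, c]ᵀ = Aᵀv: [[11076, 1306, 180]; [1306, 180, 22]; [180, 22, 7]]·[a, b, c]ᵀ = [13682, 1658, 229]ᵀ.
Solving the 3×3 system (Gaussian elimination) gives a = 296376/291761, b = 490291/291761, c = 382741/291761.

a = 1.0158, b = 1.6805, c = 1.3118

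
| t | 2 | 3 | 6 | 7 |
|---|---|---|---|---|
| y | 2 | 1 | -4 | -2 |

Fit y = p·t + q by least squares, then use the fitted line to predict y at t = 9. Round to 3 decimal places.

Sums needed: Σt·t = 98, Σt = 18, Σ1 = 4.
Moment sums: Σt·y = -31, Σy = -3.
AᵀA·[p, q]ᵀ = Aᵀy becomes [[98, 18]; [18, 4]]·[p, q]ᵀ = [-31, -3]ᵀ.
Eliminating q: 4·(row 1) − 18·(row 2) gives 68·p = 4·(-31) − 18·(-3) = -70, so p = -35/34.
Then q = ((-3) − 18·(-35/34))/4 = 66/17.
At t = 9: ŷ = (-35/34)·(9) + (66/17)·(1) = -183/34.

ŷ = -5.382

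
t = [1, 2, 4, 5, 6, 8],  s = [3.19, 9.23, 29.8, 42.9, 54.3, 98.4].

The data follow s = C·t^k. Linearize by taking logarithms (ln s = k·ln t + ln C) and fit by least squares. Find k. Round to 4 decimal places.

k = 1.6344

Linearized form: ln s = k·ln t + ln C. From the 6 transformed points,
Σln t = 7.5601, Σ(ln t)² = 12.5270, Σln s = 19.1194, Σln t·ln s = 28.9958.
Equations: 12.5270·k + 7.5601·ln C = 28.9958;  7.5601·k + 6·ln C = 19.1194.
Slope k = (n·Σln t·ln s − Σln t·Σln s)/(n·Σ(ln t)² − (Σln t)²) = (6·28.9958 − 7.5601·19.1194)/18.0074 = 1.63436; ln C = (Σln s − k·Σln t)/n = 1.12726.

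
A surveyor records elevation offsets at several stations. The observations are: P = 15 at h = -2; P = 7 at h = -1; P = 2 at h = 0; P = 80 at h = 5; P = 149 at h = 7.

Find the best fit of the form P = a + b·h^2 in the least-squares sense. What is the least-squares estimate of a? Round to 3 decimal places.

Normal-equation sums: Σ1 = 5, Σh^2 = 79, Σh^2·h^2 = 3043.
For MᵀP: ΣP = 253, Σh^2·P = 9368.
So MᵀM·[a, b]ᵀ = MᵀP: [[5, 79]; [79, 3043]]·[a, b]ᵀ = [253, 9368]ᵀ.
det = 5·3043 − 79² = 8974.
a = (253·3043 − 79·9368)/8974 = 29807/8974; b = (5·9368 − 79·253)/8974 = 26853/8974.

a = 3.321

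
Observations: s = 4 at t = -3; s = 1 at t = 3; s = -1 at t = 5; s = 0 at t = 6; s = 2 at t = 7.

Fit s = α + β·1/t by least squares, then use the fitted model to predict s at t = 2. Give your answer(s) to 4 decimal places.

Sums needed: Σ1 = 5, Σ1/t = 107/210, Σ1/t·1/t = 1521/4900.
And Σs = 6, Σ1/t·s = -32/35.
MᵀM·[α, β]ᵀ = Mᵀs becomes [[5, 107/210]; [107/210, 1521/4900]]·[α, β]ᵀ = [6, -32/35]ᵀ.
Determinant 5·(1521/4900) − (107/210)² = 14249/11025.
α = (6·(1521/4900) − (107/210)·(-32/35))/(14249/11025) = 51339/28498; β = (5·(-32/35) − (107/210)·6)/(14249/11025) = -84105/14249.
At t = 2: ŝ = (51339/28498)·(1) + (-84105/14249)·(1/2) = -16383/14249.

ŝ = -1.1498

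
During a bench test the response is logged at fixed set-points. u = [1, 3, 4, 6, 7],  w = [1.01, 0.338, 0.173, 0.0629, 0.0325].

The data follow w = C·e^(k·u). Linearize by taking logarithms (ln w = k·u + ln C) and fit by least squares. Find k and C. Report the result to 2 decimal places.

Linearized form: ln w = k·u + ln C. From the 5 transformed points,
XᵀX = [[111.0000, 21.0000]; [21.0000, 5]], rhs = [-50.8449, -9.0219]ᵀ  (here Σu = 21.0000, Σ(u)² = 111.0000, Σln w = -9.0219, Σu·ln w = -50.8449).
Solving (det = 114.0000): k = -0.56810, ln C = 0.58164, so C = exp(0.58164) = 1.78896.

k = -0.57, C = 1.79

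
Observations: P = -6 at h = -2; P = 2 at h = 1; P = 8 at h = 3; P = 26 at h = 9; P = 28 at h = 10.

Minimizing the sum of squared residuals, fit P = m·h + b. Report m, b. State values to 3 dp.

Sums needed: Σh·h = 195, Σh = 21, Σ1 = 5.
For XᵀP: Σh·P = 552, ΣP = 58.
det = 195·5 − 21² = 534.
m = (552·5 − 21·58)/534 = 257/89; b = (195·58 − 21·552)/534 = -47/89.

m = 2.888, b = -0.528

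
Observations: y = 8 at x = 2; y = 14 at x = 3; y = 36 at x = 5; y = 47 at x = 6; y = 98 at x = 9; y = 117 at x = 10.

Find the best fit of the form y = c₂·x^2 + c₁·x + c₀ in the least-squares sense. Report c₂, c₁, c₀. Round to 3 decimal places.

c₂ = 0.915, c₁ = 2.762, c₀ = -1.660

Setting ∂/∂c₂ … = 0 gives: 18579·c₂ + 2105·c₁ + 255·c₀ = 22388;  2105·c₂ + 255·c₁ + 35·c₀ = 2572;  255·c₂ + 35·c₁ + 6·c₀ = 320.
(Σx^2·x^2 = 18579, Σx^2·x = 2105, Σx^2 = 255, Σx·x = 255, Σx = 35, Σ1 = 6, Σx^2·y = 22388, Σx·y = 2572, Σy = 320.)
Row-reducing yields c₂ = 43/47, c₁ = 649/235, c₀ = -78/47.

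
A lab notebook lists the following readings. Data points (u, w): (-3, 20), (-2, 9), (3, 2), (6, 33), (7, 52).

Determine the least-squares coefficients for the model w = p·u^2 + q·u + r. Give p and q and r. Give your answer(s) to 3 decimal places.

With design matrix X, XᵀX = [[3875, 551, 107]; [551, 107, 11]; [107, 11, 5]] and Xᵀw = [3970, 490, 116]ᵀ.
Inverting the 3×3 Gram matrix, [p, q, r]ᵀ = [10223/6594, -20267/6594, -3534/1099]ᵀ.

p = 1.550, q = -3.074, r = -3.216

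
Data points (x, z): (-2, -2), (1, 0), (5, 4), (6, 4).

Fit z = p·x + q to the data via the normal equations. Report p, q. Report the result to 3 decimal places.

Normal-equation sums: Σx·x = 66, Σx = 10, Σ1 = 4.
Moment sums: Σx·z = 48, Σz = 6.
Eliminating q: 4·(row 1) − 10·(row 2) gives 164·p = 4·48 − 10·6 = 132, so p = 33/41.
Then q = (6 − 10·(33/41))/4 = -21/41.

p = 0.805, q = -0.512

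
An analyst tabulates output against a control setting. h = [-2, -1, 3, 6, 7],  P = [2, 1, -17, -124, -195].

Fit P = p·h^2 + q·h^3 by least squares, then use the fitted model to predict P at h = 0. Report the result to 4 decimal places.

P̂ = 0.0000

XᵀX·[p, q]ᵀ = XᵀP reads: 3795·p + 24793·q = -14163;  24793·p + 165099·q = -94145.
Determinant 3795·165099 − 24793² = 11857856.
p = ((-14163)·165099 − 24793·(-94145))/11857856 = -520019/1482232; q = (3795·(-94145) − 24793·(-14163))/11857856 = -767127/1482232.
At h = 0: P̂ = (-520019/1482232)·(0) + (-767127/1482232)·(0) = 0.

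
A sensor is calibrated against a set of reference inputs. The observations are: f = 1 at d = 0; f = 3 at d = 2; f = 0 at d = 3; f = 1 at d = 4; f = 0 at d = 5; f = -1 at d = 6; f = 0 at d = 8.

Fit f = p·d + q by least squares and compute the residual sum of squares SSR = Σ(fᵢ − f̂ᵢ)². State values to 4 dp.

Compute the Gram sums: Σd·d = 154, Σd = 28, Σ1 = 7.
Right-hand side: Σd·f = 4, Σf = 4.
Δ = 154·7 − 28² = 294.
p = (4·7 − 28·4)/294 = -2/7; q = (154·4 − 28·4)/294 = 12/7.
Residuals: -5/7, 13/7, -6/7, 3/7, -2/7, -1, 4/7; SSR = 44/7.

SSR = 6.2857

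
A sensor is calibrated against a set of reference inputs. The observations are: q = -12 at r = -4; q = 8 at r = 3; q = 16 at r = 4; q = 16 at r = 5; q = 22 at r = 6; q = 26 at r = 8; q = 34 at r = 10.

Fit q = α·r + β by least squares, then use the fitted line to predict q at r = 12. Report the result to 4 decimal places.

Compute the Gram sums: Σr·r = 266, Σr = 32, Σ1 = 7.
Right-hand side: Σr·q = 896, Σq = 110.
Normal equations: [[266, 32]; [32, 7]]·[α, β]ᵀ = [896, 110]ᵀ.
det = 266·7 − 32² = 838.
α = (896·7 − 32·110)/838 = 1376/419; β = (266·110 − 32·896)/838 = 294/419.
At r = 12: q̂ = (1376/419)·(12) + (294/419)·(1) = 16806/419.

q̂ = 40.1098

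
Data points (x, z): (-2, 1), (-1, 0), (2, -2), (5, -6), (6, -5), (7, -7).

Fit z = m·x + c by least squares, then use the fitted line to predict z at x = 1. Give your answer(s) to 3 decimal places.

ẑ = -1.584

Setting ∂/∂m … = 0 gives: 119·m + 17·c = -115;  17·m + 6·c = -19.
Δ = 119·6 − 17² = 425.
m = ((-115)·6 − 17·(-19))/425 = -367/425; c = (119·(-19) − 17·(-115))/425 = -18/25.
At x = 1: ẑ = (-367/425)·(1) + (-18/25)·(1) = -673/425.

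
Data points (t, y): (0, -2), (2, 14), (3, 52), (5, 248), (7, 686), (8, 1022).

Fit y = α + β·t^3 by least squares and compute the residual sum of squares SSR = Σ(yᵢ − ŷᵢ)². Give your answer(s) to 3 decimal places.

With design matrix M, MᵀM = [[6, 1015]; [1015, 396211]] and Mᵀy = [2020, 791078]ᵀ.
Determinant 6·396211 − 1015² = 1347041.
α = (2020·396211 − 1015·791078)/1347041 = -2597950/1347041; β = (6·791078 − 1015·2020)/1347041 = 2696168/1347041.
Residuals: -96132/1347041, -112820/1347041, -152454/1347041, -356882/1347041, 1882452/1347041, -1164164/1347041; SSR = 3764904/1347041.

SSR = 2.795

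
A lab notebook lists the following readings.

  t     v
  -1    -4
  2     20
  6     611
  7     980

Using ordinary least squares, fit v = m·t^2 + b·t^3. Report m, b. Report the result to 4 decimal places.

The normal system AᵀA·[m, b]ᵀ = Aᵀv is [[3714, 24614]; [24614, 164370]]·[m, b]ᵀ = [70092, 468280]ᵀ.
det = 3714·164370 − 24614² = 4621184.
m = (70092·164370 − 24614·468280)/4621184 = -652735/577648; b = (3714·468280 − 24614·70092)/4621184 = 1743429/577648.

m = -1.1300, b = 3.0182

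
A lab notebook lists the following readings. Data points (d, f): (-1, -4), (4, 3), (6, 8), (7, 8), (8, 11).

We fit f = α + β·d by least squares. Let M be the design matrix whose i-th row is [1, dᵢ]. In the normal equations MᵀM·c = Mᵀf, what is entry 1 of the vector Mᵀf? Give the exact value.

Entry 1 ↔ basis 1, so (Mᵀf)_{1} = Σᵢ fᵢ = (1)·(-4) + (1)·(3) + (1)·(8) + (1)·(8) + (1)·(11) = 26.

26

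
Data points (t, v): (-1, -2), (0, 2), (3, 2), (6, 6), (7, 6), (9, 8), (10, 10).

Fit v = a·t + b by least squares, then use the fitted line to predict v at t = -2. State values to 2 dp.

v̂ = -1.77

Sums needed: Σt·t = 276, Σt = 34, Σ1 = 7.
And Σt·v = 258, Σv = 32.
Δ = 276·7 − 34² = 776.
a = (258·7 − 34·32)/776 = 359/388; b = (276·32 − 34·258)/776 = 15/194.
At t = -2: v̂ = (359/388)·(-2) + (15/194)·(1) = -172/97.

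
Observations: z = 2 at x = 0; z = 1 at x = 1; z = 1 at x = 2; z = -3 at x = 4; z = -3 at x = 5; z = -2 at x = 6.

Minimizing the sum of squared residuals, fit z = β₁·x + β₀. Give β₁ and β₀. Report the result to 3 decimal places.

Sums needed: Σx·x = 82, Σx = 18, Σ1 = 6.
And Σx·z = -36, Σz = -4.
det = 82·6 − 18² = 168.
β₁ = ((-36)·6 − 18·(-4))/168 = -6/7; β₀ = (82·(-4) − 18·(-36))/168 = 40/21.

β₁ = -0.857, β₀ = 1.905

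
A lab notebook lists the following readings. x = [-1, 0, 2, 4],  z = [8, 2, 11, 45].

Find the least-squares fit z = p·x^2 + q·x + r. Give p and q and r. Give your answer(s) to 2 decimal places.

p = 3.23, q = -2.25, r = 2.34

Compute the Gram sums: Σx^2·x^2 = 273, Σx^2·x = 71, Σx^2 = 21, Σx·x = 21, Σx = 5, Σ1 = 4.
And Σx^2·z = 772, Σx·z = 194, Σz = 66.
So AᵀA·[p, q, r]ᵀ = Aᵀz: [[273, 71, 21]; [71, 21, 5]; [21, 5, 4]]·[p, q, r]ᵀ = [772, 194, 66]ᵀ.
Solving the 3×3 system (Gaussian elimination) gives p = 2573/796, q = -1789/796, r = 931/398.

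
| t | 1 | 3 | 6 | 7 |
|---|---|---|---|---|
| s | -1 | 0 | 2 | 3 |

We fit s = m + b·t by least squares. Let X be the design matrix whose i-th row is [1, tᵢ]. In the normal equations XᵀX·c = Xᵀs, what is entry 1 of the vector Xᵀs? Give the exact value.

4

Entry 1 ↔ basis 1, so (Xᵀs)_{1} = Σᵢ sᵢ = (1)·(-1) + (1)·(0) + (1)·(2) + (1)·(3) = 4.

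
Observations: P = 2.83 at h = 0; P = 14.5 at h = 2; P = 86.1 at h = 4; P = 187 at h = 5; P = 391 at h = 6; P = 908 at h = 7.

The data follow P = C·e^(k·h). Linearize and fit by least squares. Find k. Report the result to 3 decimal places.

k = 0.826

Taking logs, ln P = k·h + ln C, so regress ln P on h.
Σh = 24.0000, Σ(h)² = 130.0000, Σln P = 26.1810, Σh·ln P = 132.8168.
Equations: 130.0000·k + 24.0000·ln C = 132.8168;  24.0000·k + 6·ln C = 26.1810.
Slope k = (n·Σh·ln P − Σh·Σln P)/(n·Σ(h)² − (Σh)²) = (6·132.8168 − 24.0000·26.1810)/204.0000 = 0.82626; ln C = (Σln P − k·Σh)/n = 1.05846.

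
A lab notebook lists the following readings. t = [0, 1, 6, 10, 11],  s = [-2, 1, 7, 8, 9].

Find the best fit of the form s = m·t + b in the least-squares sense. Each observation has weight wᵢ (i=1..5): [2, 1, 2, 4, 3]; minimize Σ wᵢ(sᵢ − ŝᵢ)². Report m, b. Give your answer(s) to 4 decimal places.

The normal system XᵀWX·[m, b]ᵀ = XᵀWs is [[836, 86]; [86, 12]]·[m, b]ᵀ = [702, 70]ᵀ.
Eliminating b: 12·(row 1) − 86·(row 2) gives 2636·m = 12·702 − 86·70 = 2404, so m = 601/659.
Then b = (70 − 86·(601/659))/12 = -463/659.

m = 0.9120, b = -0.7026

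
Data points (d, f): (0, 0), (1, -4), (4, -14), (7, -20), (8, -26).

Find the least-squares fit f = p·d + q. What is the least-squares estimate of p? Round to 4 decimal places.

From the data, Σd·d = 130, Σd = 20, Σ1 = 5.
Moment sums: Σd·f = -408, Σf = -64.
Normal equations: [[130, 20]; [20, 5]]·[p, q]ᵀ = [-408, -64]ᵀ.
Δ = 130·5 − 20² = 250.
p = ((-408)·5 − 20·(-64))/250 = -76/25; q = (130·(-64) − 20·(-408))/250 = -16/25.

p = -3.0400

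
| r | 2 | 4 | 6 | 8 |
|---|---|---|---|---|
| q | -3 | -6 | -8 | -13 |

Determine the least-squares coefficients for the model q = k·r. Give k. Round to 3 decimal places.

k = -1.517

Normal-equation sums: Σr·r = 120.
Moment sums: Σr·q = -182.
XᵀX·[k]ᵀ = Xᵀq becomes [[120]]·[k]ᵀ = [-182]ᵀ.
Hence k = -182 / 120 ≈ -1.51667.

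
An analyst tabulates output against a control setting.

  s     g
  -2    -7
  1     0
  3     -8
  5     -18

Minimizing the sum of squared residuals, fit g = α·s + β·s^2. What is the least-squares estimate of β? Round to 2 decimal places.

Entries of XᵀX: Σs·s = 39, Σs·s^2 = 145, Σs^2·s^2 = 723.
Right-hand side: Σs·g = -100, Σs^2·g = -550.
So XᵀX·[α, β]ᵀ = Xᵀg: [[39, 145]; [145, 723]]·[α, β]ᵀ = [-100, -550]ᵀ.
Determinant 39·723 − 145² = 7172.
α = ((-100)·723 − 145·(-550))/7172 = 3725/3586; β = (39·(-550) − 145·(-100))/7172 = -3475/3586.

β = -0.97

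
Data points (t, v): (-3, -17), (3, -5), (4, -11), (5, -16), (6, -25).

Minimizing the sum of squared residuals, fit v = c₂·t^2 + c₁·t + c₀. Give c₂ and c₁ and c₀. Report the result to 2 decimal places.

c₂ = -0.93, c₁ = 1.92, c₀ = -2.83

Compute the Gram sums: Σt^2·t^2 = 2339, Σt^2·t = 405, Σt^2 = 95, Σt·t = 95, Σt = 15, Σ1 = 5.
Right-hand side: Σt^2·v = -1674, Σt·v = -238, Σv = -74.
Normal equations: [[2339, 405, 95]; [405, 95, 15]; [95, 15, 5]]·[c₂, c₁, c₀]ᵀ = [-1674, -238, -74]ᵀ.
Inverting the 3×3 Gram matrix, [c₂, c₁, c₀]ᵀ = [-14/15, 48/25, -212/75]ᵀ.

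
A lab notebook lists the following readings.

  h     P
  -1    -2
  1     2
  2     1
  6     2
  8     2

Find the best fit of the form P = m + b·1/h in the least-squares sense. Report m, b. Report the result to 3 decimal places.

AᵀA·[m, b]ᵀ = AᵀP reads: 5·m + (19/24)·b = 5;  (19/24)·m + (1321/576)·b = 61/12.
(Σ1 = 5, Σ1/h = 19/24, Σ1/h·1/h = 1321/576, ΣP = 5, Σ1/h·P = 61/12.)
det = 5·(1321/576) − (19/24)² = 1561/144.
m = (5·(1321/576) − (19/24)·(61/12))/(1561/144) = 4287/6244; b = (5·(61/12) − (19/24)·5)/(1561/144) = 3090/1561.

m = 0.687, b = 1.980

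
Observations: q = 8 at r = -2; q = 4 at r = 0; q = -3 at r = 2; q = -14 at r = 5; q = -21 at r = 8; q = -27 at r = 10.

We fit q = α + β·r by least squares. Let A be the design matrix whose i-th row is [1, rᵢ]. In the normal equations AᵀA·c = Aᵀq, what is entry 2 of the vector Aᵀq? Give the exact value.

Entry 2 ↔ basis r, so (Aᵀq)_{2} = Σᵢ (r)·qᵢ = (-2)·(8) + (0)·(4) + (2)·(-3) + (5)·(-14) + (8)·(-21) + (10)·(-27) = -530.

-530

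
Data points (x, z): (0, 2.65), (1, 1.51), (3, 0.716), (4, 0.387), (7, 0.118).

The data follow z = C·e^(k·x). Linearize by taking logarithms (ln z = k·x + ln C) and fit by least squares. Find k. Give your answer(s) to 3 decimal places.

k = -0.442

With ln zᵢ as the transformed response and xᵢ as the regressor:
Σx = 15.0000, Σ(x)² = 75.0000, Σln z = -2.0338, Σx·ln z = -19.3469.
Equations: 75.0000·k + 15.0000·ln C = -19.3469;  15.0000·k + 5·ln C = -2.0338.
Slope k = (n·Σx·ln z − Σx·Σln z)/(n·Σ(x)² − (Σx)²) = (5·-19.3469 − 15.0000·-2.0338)/150.0000 = -0.44152; ln C = (Σln z − k·Σx)/n = 0.91779.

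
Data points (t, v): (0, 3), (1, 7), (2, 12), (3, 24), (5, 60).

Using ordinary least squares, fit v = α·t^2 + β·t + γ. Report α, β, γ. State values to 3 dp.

α = 2.219, β = 0.200, γ = 3.455

Compute the Gram sums: Σt^2·t^2 = 723, Σt^2·t = 161, Σt^2 = 39, Σt·t = 39, Σt = 11, Σ1 = 5.
Moment sums: Σt^2·v = 1771, Σt·v = 403, Σv = 106.
Row-reducing yields α = 3013/1358, β = 271/1358, γ = 2346/679.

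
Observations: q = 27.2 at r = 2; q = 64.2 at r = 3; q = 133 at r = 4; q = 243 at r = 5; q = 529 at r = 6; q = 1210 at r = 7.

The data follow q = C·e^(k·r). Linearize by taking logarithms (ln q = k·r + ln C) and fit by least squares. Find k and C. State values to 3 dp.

k = 0.740, C = 6.503

Let Y = ln q. Fitting Y = k·r + ln C by least squares:
Σr = 27.0000, Σ(r)² = 139.0000, Σln q = 31.2180, Σr·ln q = 153.4337.
Equations: 139.0000·k + 27.0000·ln C = 153.4337;  27.0000·k + 6·ln C = 31.2180.
Slope k = (n·Σr·ln q − Σr·Σln q)/(n·Σ(r)² − (Σr)²) = (6·153.4337 − 27.0000·31.2180)/105.0000 = 0.74016; ln C = (Σln q − k·Σr)/n = 1.87230, so C = exp(1.87230) = 6.50322.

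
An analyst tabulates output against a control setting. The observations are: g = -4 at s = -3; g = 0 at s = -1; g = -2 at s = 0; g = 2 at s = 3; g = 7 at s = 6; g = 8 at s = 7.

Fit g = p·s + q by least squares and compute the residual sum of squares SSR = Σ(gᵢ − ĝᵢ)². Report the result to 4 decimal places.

The normal system AᵀA·[p, q]ᵀ = Aᵀg is [[104, 12]; [12, 6]]·[p, q]ᵀ = [116, 11]ᵀ.
Eliminating q: 6·(row 1) − 12·(row 2) gives 480·p = 6·116 − 12·11 = 564, so p = 47/40.
Then q = (11 − 12·(47/40))/6 = -31/60.
Residuals: 1/24, 203/120, -89/60, -121/120, 7/15, 7/24; SSR = 383/60.

SSR = 6.3833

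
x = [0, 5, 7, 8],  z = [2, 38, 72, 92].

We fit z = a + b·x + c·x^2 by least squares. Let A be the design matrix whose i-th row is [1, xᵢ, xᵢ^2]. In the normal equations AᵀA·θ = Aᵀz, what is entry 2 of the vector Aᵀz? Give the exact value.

1430

Entry 2 ↔ basis x, so (Aᵀz)_{2} = Σᵢ (x)·zᵢ = (0)·(2) + (5)·(38) + (7)·(72) + (8)·(92) = 1430.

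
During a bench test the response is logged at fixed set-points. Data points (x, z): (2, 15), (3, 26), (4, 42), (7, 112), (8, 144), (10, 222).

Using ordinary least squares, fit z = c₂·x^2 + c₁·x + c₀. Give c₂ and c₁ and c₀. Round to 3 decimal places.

MᵀM·[c₂, c₁, c₀]ᵀ = Mᵀz reads: 16850·c₂ + 1954·c₁ + 242·c₀ = 37870;  1954·c₂ + 242·c₁ + 34·c₀ = 4432;  242·c₂ + 34·c₁ + 6·c₀ = 561.
(Σx^2·x^2 = 16850, Σx^2·x = 1954, Σx^2 = 242, Σx·x = 242, Σx = 34, Σ1 = 6, Σx^2·z = 37870, Σx·z = 4432, Σz = 561.)
Solving the 3×3 system (Gaussian elimination) gives c₂ = 1643/768, c₁ = 101/768, c₀ = 207/32.

c₂ = 2.139, c₁ = 0.132, c₀ = 6.469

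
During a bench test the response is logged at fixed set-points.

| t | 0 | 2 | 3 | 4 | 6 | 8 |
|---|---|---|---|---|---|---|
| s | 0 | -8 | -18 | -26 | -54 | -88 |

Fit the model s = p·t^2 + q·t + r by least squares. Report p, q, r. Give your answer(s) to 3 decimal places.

p = -1.071, q = -2.500, r = 0.286

From the data, Σt^2·t^2 = 5745, Σt^2·t = 827, Σt^2 = 129, Σt·t = 129, Σt = 23, Σ1 = 6.
Moment sums: Σt^2·s = -8186, Σt·s = -1202, Σs = -194.
Inverting the 3×3 Gram matrix, [p, q, r]ᵀ = [-15/14, -5/2, 2/7]ᵀ.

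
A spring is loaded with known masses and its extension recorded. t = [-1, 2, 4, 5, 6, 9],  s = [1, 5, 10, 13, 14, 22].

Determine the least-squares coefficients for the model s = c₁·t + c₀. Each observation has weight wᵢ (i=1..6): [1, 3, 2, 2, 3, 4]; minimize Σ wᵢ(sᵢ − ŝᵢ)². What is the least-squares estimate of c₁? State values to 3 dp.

c₁ = 2.258

Sums needed: Σwᵢ·t·t = 527, Σwᵢ·t = 77, Σwᵢ·1 = 15.
And Σwᵢ·t·s = 1283, Σwᵢ·s = 192.
Normal equations: [[527, 77]; [77, 15]]·[c₁, c₀]ᵀ = [1283, 192]ᵀ.
Δ = 527·15 − 77² = 1976.
c₁ = (1283·15 − 77·192)/1976 = 4461/1976; c₀ = (527·192 − 77·1283)/1976 = 2393/1976.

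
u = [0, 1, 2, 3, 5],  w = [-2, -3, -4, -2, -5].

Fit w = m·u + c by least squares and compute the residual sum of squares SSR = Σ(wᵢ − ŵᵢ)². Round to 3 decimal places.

SSR = 3.676

Sums needed: Σu·u = 39, Σu = 11, Σ1 = 5.
For Mᵀw: Σu·w = -42, Σw = -16.
So MᵀM·[m, c]ᵀ = Mᵀw: [[39, 11]; [11, 5]]·[m, c]ᵀ = [-42, -16]ᵀ.
Determinant 39·5 − 11² = 74.
m = ((-42)·5 − 11·(-16))/74 = -17/37; c = (39·(-16) − 11·(-42))/74 = -81/37.
Residuals: 7/37, -13/37, -33/37, 58/37, -19/37; SSR = 136/37.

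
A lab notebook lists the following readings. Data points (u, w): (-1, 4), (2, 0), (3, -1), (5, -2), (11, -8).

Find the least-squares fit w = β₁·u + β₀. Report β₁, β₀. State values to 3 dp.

With design matrix M, MᵀM = [[160, 20]; [20, 5]] and Mᵀw = [-105, -7]ᵀ.
Eliminating β₀: 5·(row 1) − 20·(row 2) gives 400·β₁ = 5·(-105) − 20·(-7) = -385, so β₁ = -77/80.
Then β₀ = ((-7) − 20·(-77/80))/5 = 49/20.

β₁ = -0.963, β₀ = 2.450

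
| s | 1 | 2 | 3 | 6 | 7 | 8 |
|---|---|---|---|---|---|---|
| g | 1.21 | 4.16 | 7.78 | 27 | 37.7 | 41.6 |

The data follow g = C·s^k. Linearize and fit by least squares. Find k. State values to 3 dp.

Linearized form: ln g = k·ln s + ln C. From the 6 transformed points,
Σln s = 7.6089, Σ(ln s)² = 13.0084, Σln g = 14.3213, Σln s·ln g = 23.9627.
Equations: 13.0084·k + 7.6089·ln C = 23.9627;  7.6089·k + 6·ln C = 14.3213.
Solving (det = 20.1558): k = 1.72691, ln C = 0.19691.

k = 1.727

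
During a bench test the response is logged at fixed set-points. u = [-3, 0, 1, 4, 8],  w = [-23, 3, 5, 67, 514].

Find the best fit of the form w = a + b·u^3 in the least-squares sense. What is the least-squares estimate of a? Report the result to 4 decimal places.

Setting ∂/∂a … = 0 gives: 5·a + 550·b = 566;  550·a + 266970·b = 268082.
Determinant 5·266970 − 550² = 1032350.
a = (566·266970 − 550·268082)/1032350 = 33272/9385; b = (5·268082 − 550·566)/1032350 = 102911/103235.

a = 3.5452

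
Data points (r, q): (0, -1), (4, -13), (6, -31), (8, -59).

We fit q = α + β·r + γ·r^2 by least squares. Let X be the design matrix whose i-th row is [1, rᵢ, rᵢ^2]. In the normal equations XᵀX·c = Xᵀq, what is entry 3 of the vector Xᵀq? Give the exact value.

Entry 3 ↔ basis r^2, so (Xᵀq)_{3} = Σᵢ (r^2)·qᵢ = (0)·(-1) + (16)·(-13) + (36)·(-31) + (64)·(-59) = -5100.

-5100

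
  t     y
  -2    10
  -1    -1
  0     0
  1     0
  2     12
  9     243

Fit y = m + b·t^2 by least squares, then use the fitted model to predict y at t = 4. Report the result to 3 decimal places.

ŷ = 46.519

XᵀX·[m, b]ᵀ = Xᵀy reads: 6·m + 91·b = 264;  91·m + 6595·b = 19770.
(Σ1 = 6, Σt^2 = 91, Σt^2·t^2 = 6595, Σy = 264, Σt^2·y = 19770.)
Eliminating b: 6595·(row 1) − 91·(row 2) gives 31289·m = 6595·264 − 91·19770 = -57990, so m = -57990/31289.
Then b = (19770 − 91·(-57990/31289))/6595 = 94596/31289.
At t = 4: ŷ = (-57990/31289)·(1) + (94596/31289)·(16) = 1455546/31289.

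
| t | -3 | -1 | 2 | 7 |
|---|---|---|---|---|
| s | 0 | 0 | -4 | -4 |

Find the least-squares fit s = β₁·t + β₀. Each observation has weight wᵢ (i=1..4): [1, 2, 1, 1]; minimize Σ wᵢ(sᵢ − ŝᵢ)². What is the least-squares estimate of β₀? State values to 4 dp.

β₀ = -1.2105

From the data, Σwᵢ·t·t = 64, Σwᵢ·t = 4, Σwᵢ·1 = 5.
Moment sums: Σwᵢ·t·s = -36, Σwᵢ·s = -8.
So MᵀWM·[β₁, β₀]ᵀ = MᵀWs: [[64, 4]; [4, 5]]·[β₁, β₀]ᵀ = [-36, -8]ᵀ.
det = 64·5 − 4² = 304.
β₁ = ((-36)·5 − 4·(-8))/304 = -37/76; β₀ = (64·(-8) − 4·(-36))/304 = -23/19.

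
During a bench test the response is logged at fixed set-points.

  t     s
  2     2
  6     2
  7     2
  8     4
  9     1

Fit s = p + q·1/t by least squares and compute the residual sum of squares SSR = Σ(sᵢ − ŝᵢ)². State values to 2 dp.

XᵀX·[p, q]ᵀ = Xᵀs reads: 5·p + (527/504)·q = 11;  (527/504)·p + (82849/254016)·q = 281/126.
Determinant 5·(82849/254016) − (527/504)² = 34129/63504.
p = (11·(82849/254016) − (527/504)·(281/126))/(34129/63504) = 318991/136516; q = (5·(281/126) − (527/504)·11)/(34129/63504) = -22302/34129.
Residuals: -1355/136516, -31091/136516, -33215/136516, 59556/34129, -172563/136516; SSR = 649011/136516.

SSR = 4.75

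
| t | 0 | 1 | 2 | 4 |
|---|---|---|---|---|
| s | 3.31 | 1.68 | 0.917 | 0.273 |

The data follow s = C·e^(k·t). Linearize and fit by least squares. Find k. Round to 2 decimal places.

Taking logs, ln s = k·t + ln C, so regress ln s on t.
XᵀX = [[21.0000, 7.0000]; [7.0000, 4]], rhs = [-4.8476, 0.3308]ᵀ  (here Σt = 7.0000, Σ(t)² = 21.0000, Σln s = 0.3308, Σt·ln s = -4.8476).
Δ = 21.0000·4 − (7.0000)² = 35.0000; k = (-4.8476·4 − 7.0000·0.3308)/35.0000 = -0.62018, ln C = (21.0000·0.3308 − 7.0000·-4.8476)/35.0000 = 1.16801.

k = -0.62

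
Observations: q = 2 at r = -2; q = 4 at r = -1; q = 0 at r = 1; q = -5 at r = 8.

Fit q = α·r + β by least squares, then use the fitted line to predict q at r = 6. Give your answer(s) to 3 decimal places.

Entries of XᵀX: Σr·r = 70, Σr = 6, Σ1 = 4.
And Σr·q = -48, Σq = 1.
XᵀX·[α, β]ᵀ = Xᵀq becomes [[70, 6]; [6, 4]]·[α, β]ᵀ = [-48, 1]ᵀ.
Δ = 70·4 − 6² = 244.
α = ((-48)·4 − 6·1)/244 = -99/122; β = (70·1 − 6·(-48))/244 = 179/122.
At r = 6: q̂ = (-99/122)·(6) + (179/122)·(1) = -415/122.

q̂ = -3.402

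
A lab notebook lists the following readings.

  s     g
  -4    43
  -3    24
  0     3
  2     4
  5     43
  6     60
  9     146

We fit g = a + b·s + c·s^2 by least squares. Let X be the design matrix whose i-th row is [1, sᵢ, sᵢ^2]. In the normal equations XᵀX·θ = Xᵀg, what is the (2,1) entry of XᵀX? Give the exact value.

15

Row 2 ↔ basis s, column 1 ↔ basis 1, so (XᵀX)_{2,1} = Σᵢ s = (-4)·(1) + (-3)·(1) + (0)·(1) + (2)·(1) + (5)·(1) + (6)·(1) + (9)·(1) = 15.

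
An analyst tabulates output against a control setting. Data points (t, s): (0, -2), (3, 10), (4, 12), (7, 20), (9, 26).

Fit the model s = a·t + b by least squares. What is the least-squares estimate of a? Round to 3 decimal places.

a = 3.016

MᵀM·[a, b]ᵀ = Mᵀs reads: 155·a + 23·b = 452;  23·a + 5·b = 66.
(Σt·t = 155, Σt = 23, Σ1 = 5, Σt·s = 452, Σs = 66.)
det = 155·5 − 23² = 246.
a = (452·5 − 23·66)/246 = 371/123; b = (155·66 − 23·452)/246 = -83/123.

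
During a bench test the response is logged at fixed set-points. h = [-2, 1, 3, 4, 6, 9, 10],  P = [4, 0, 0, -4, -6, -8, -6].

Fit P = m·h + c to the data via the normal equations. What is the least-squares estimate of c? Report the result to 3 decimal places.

Compute the Gram sums: Σh·h = 247, Σh = 31, Σ1 = 7.
Moment sums: Σh·P = -192, ΣP = -20.
Δ = 247·7 − 31² = 768.
m = ((-192)·7 − 31·(-20))/768 = -181/192; c = (247·(-20) − 31·(-192))/768 = 253/192.

c = 1.318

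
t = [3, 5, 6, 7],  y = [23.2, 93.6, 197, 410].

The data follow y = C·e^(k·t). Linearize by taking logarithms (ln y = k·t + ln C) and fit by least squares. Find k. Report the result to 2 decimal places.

k = 0.72

Taking logs, ln y = k·t + ln C, so regress ln y on t.
XᵀX = [[119.0000, 21.0000]; [21.0000, 4]], rhs = [105.9399, 18.9825]ᵀ  (here Σt = 21.0000, Σ(t)² = 119.0000, Σln y = 18.9825, Σt·ln y = 105.9399).
Solving (det = 35.0000): k = 0.71789, ln C = 0.97669.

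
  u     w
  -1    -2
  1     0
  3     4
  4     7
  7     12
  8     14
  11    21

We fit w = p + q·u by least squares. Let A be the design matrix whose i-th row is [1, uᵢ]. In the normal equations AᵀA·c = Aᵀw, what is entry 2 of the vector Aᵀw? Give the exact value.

Entry 2 ↔ basis u, so (Aᵀw)_{2} = Σᵢ (u)·wᵢ = (-1)·(-2) + (1)·(0) + (3)·(4) + (4)·(7) + (7)·(12) + (8)·(14) + (11)·(21) = 469.

469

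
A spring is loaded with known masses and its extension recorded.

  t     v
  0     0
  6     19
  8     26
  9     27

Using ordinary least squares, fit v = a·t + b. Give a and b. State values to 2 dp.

a = 3.10, b = 0.19

From the data, Σt·t = 181, Σt = 23, Σ1 = 4.
Right-hand side: Σt·v = 565, Σv = 72.
Determinant 181·4 − 23² = 195.
a = (565·4 − 23·72)/195 = 604/195; b = (181·72 − 23·565)/195 = 37/195.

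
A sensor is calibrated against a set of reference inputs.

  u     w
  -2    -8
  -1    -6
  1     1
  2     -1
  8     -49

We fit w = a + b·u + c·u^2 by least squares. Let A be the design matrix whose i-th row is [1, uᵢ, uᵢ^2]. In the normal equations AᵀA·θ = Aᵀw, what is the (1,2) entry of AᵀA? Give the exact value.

8

Row 1 ↔ basis 1, column 2 ↔ basis u, so (AᵀA)_{1,2} = Σᵢ u = (1)·(-2) + (1)·(-1) + (1)·(1) + (1)·(2) + (1)·(8) = 8.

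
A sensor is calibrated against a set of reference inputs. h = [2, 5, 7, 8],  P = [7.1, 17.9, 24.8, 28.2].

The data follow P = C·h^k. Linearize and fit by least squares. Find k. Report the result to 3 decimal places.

k = 0.997

Taking logs, ln P = k·ln h + ln C, so regress ln P on ln h.
Sums: Σln h = 6.3279, Σ(ln h)² = 11.1814, Σln P = 11.3951, Σln h·ln P = 19.1935.
Normal system: [[11.1814, 6.3279]; [6.3279, 4]]·[k, ln C]ᵀ = [19.1935, 11.3951]ᵀ.
Δ = 11.1814·4 − (6.3279)² = 4.6828; k = (19.1935·4 − 6.3279·11.3951)/4.6828 = 0.99657, ln C = (11.1814·11.3951 − 6.3279·19.1935)/4.6828 = 1.27221.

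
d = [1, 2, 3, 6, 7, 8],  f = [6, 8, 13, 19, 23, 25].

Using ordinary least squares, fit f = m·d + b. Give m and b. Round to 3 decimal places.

m = 2.723, b = 3.414

Entries of AᵀA: Σd·d = 163, Σd = 27, Σ1 = 6.
Right-hand side: Σd·f = 536, Σf = 94.
Normal equations: [[163, 27]; [27, 6]]·[m, b]ᵀ = [536, 94]ᵀ.
Eliminating b: 6·(row 1) − 27·(row 2) gives 249·m = 6·536 − 27·94 = 678, so m = 226/83.
Then b = (94 − 27·(226/83))/6 = 850/249.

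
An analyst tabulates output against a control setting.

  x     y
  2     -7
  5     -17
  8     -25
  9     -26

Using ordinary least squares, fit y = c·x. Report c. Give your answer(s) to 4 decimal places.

c = -3.0632

From the data, Σx·x = 174.
For Mᵀy: Σx·y = -533.
MᵀM·[c]ᵀ = Mᵀy becomes [[174]]·[c]ᵀ = [-533]ᵀ.
Hence c = -533 / 174 ≈ -3.06322.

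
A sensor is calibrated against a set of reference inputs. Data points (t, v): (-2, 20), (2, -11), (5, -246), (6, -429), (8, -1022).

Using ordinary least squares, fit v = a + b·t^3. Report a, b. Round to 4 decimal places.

Forming AᵀA = [[5, 853]; [853, 324553]] and Aᵀv = [-1688, -646926]ᵀ gives AᵀA·[a, b]ᵀ = Aᵀv.
Determinant 5·324553 − 853² = 895156.
a = ((-1688)·324553 − 853·(-646926))/895156 = 1991207/447578; b = (5·(-646926) − 853·(-1688))/895156 = -897383/447578.

a = 4.4488, b = -2.0050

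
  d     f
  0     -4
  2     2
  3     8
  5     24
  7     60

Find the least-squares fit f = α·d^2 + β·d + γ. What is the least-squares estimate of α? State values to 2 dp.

From the data, Σd^2·d^2 = 3123, Σd^2·d = 503, Σd^2 = 87, Σd·d = 87, Σd = 17, Σ1 = 5.
And Σd^2·f = 3620, Σd·f = 568, Σf = 90.
Normal equations: [[3123, 503, 87]; [503, 87, 17]; [87, 17, 5]]·[α, β, γ]ᵀ = [3620, 568, 90]ᵀ.
Row-reducing yields α = 7113/5071, β = -4973/5071, γ = -15580/5071.

α = 1.40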